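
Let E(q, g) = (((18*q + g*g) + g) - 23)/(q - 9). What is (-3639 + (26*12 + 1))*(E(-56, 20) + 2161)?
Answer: -36093752/5 ≈ -7.2188e+6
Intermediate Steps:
E(q, g) = (-23 + g + g² + 18*q)/(-9 + q) (E(q, g) = (((18*q + g²) + g) - 23)/(-9 + q) = (((g² + 18*q) + g) - 23)/(-9 + q) = ((g + g² + 18*q) - 23)/(-9 + q) = (-23 + g + g² + 18*q)/(-9 + q))
(-3639 + (26*12 + 1))*(E(-56, 20) + 2161) = (-3639 + (26*12 + 1))*((-23 + 20 + 20² + 18*(-56))/(-9 - 56) + 2161) = (-3639 + (312 + 1))*((-23 + 20 + 400 - 1008)/(-65) + 2161) = (-3639 + 313)*(-1/65*(-611) + 2161) = -3326*(47/5 + 2161) = -3326*10852/5 = -36093752/5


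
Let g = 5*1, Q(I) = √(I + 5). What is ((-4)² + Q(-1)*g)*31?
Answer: 806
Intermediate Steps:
Q(I) = √(5 + I)
g = 5
((-4)² + Q(-1)*g)*31 = ((-4)² + √(5 - 1)*5)*31 = (16 + √4*5)*31 = (16 + 2*5)*31 = (16 + 10)*31 = 26*31 = 806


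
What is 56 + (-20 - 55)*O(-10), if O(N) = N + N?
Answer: 1556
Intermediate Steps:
O(N) = 2*N
56 + (-20 - 55)*O(-10) = 56 + (-20 - 55)*(2*(-10)) = 56 - 75*(-20) = 56 + 1500 = 1556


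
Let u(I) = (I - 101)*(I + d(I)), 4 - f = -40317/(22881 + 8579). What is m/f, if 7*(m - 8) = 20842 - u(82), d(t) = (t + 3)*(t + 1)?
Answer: 4923521460/1163099 ≈ 4233.1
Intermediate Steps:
f = 166157/31460 (f = 4 - (-40317)/(22881 + 8579) = 4 - (-40317)/31460 = 4 - 1*(-40317/31460) = 4 + 40317/31460 = 166157/31460 ≈ 5.2815)
d(t) = (1 + t)*(3 + t) (d(t) = (3 + t)*(1 + t) = (1 + t)*(3 + t))
u(I) = (-101 + I)*(3 + I**2 + 5*I) (u(I) = (I - 101)*(I + (3 + I**2 + 4*I)) = (-101 + I)*(3 + I**2 + 5*I))
m = 156501/7 (m = 8 + (20842 - (-303 + 82**3 - 502*82 - 96*82**2))/7 = 8 + (20842 - (-303 + 551368 - 41164 - 96*6724))/7 = 8 + (20842 - (-303 + 551368 - 41164 - 645504))/7 = 8 + (20842 - 1*(-135603))/7 = 8 + (20842 + 135603)/7 = 8 + (1/7)*156445 = 8 + 156445/7 = 156501/7 ≈ 22357.)
m/f = 156501/(7*(166157/31460)) = (156501/7)*(31460/166157) = 4923521460/1163099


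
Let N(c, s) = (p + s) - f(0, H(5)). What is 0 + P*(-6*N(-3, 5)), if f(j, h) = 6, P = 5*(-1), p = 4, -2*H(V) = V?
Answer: 90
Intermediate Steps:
H(V) = -V/2
P = -5
N(c, s) = -2 + s (N(c, s) = (4 + s) - 1*6 = (4 + s) - 6 = -2 + s)
0 + P*(-6*N(-3, 5)) = 0 - (-30)*(-2 + 5) = 0 - (-30)*3 = 0 - 5*(-18) = 0 + 90 = 90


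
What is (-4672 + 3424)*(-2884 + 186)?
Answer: 3367104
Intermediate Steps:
(-4672 + 3424)*(-2884 + 186) = -1248*(-2698) = 3367104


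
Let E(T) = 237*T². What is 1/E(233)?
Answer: 1/12866493 ≈ 7.7721e-8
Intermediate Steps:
1/E(233) = 1/(237*233²) = 1/(237*54289) = 1/12866493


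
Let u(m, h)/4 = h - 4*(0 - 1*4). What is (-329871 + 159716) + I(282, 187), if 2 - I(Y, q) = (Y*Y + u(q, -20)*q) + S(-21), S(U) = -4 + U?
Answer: -246660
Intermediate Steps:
u(m, h) = 64 + 4*h (u(m, h) = 4*(h - 4*(0 - 1*4)) = 4*(h - 4*(0 - 4)) = 4*(h - 4*(-4)) = 4*(h + 16) = 4*(16 + h) = 64 + 4*h)
I(Y, q) = 27 - Y**2 + 16*q (I(Y, q) = 2 - ((Y*Y + (64 + 4*(-20))*q) + (-4 - 21)) = 2 - ((Y**2 + (64 - 80)*q) - 25) = 2 - ((Y**2 - 16*q) - 25) = 2 - (-25 + Y**2 - 16*q) = 2 + (25 - Y**2 + 16*q) = 27 - Y**2 + 16*q)
(-329871 + 159716) + I(282, 187) = (-329871 + 159716) + (27 - 1*282**2 + 16*187) = -170155 + (27 - 1*79524 + 2992) = -170155 + (27 - 79524 + 2992) = -170155 - 76505 = -246660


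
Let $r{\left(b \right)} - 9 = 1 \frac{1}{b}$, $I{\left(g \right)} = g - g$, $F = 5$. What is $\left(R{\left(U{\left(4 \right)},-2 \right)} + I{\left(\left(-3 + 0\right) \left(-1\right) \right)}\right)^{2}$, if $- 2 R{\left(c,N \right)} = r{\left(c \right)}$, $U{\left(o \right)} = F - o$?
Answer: $25$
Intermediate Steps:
$U{\left(o \right)} = 5 - o$
$I{\left(g \right)} = 0$
$r{\left(b \right)} = 9 + \frac{1}{b}$ ($r{\left(b \right)} = 9 + 1 \frac{1}{b} = 9 + \frac{1}{b}$)
$R{\left(c,N \right)} = - \frac{9}{2} - \frac{1}{2 c}$ ($R{\left(c,N \right)} = - \frac{9 + \frac{1}{c}}{2} = - \frac{9}{2} - \frac{1}{2 c}$)
$\left(R{\left(U{\left(4 \right)},-2 \right)} + I{\left(\left(-3 + 0\right) \left(-1\right) \right)}\right)^{2} = \left(\frac{-1 - 9 \left(5 - 4\right)}{2 \left(5 - 4\right)} + 0\right)^{2} = \left(\frac{-1 - 9}{2 \cdot 1} + 0\right)^{2} = \left(\frac{1}{2} \cdot 1 \left(-1 - 9\right) + 0\right)^{2} = \left(\frac{1}{2} \cdot 1 \left(-10\right) + 0\right)^{2} = \left(-5 + 0\right)^{2} = \left(-5\right)^{2} = 25$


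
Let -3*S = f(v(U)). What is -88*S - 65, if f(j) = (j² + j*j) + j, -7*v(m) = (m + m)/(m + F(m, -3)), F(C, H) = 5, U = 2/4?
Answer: -106273/1617 ≈ -65.722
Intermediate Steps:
U = ½ (U = 2*(¼) = ½ ≈ 0.50000)
v(m) = -2*m/(7*(5 + m)) (v(m) = -(m + m)/(7*(m + 5)) = -2*m/(7*(5 + m)))
f(j) = j + 2*j² (f(j) = (j² + j²) + j = 2*j² + j = j + 2*j²)
S = 146/17787 (S = -(-2*½/(35 + 7*(½)))*(1 + 2*(-2*½/(35 + 7*(½))))/3 = -(-2*½/(35 + 7/2))*(1 + 2*(-2*½/(35 + 7/2)))/3 = -(-2*½/77/2)*(1 + 2*(-2*½/77/2))/3 = -(-2*½*2/77)*(1 + 2*(-2*½*2/77))/3 = -(-2)*(1 + 2*(-2/77))/231 = -(-2)*(1 - 4/77)/231 = -(-2)*73/(231*77) = -⅓*(-146/5929) = 146/17787 ≈ 0.0082082)
-88*S - 65 = -88*146/17787 - 65 = -1168/1617 - 65 = -106273/1617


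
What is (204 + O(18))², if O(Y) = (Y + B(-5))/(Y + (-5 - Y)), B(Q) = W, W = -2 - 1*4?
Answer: 1016064/25 ≈ 40643.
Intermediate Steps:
W = -6 (W = -2 - 4 = -6)
B(Q) = -6
O(Y) = 6/5 - Y/5 (O(Y) = (Y - 6)/(Y + (-5 - Y)) = (-6 + Y)/(-5) = (-6 + Y)*(-⅕) = 6/5 - Y/5)
(204 + O(18))² = (204 + (6/5 - ⅕*18))² = (204 + (6/5 - 18/5))² = (204 - 12/5)² = (1008/5)² = 1016064/25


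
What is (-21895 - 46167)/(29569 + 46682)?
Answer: -68062/76251 ≈ -0.89260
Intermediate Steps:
(-21895 - 46167)/(29569 + 46682) = -68062/76251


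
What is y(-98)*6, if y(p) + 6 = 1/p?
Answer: -1767/49 ≈ -36.061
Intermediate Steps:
y(p) = -6 + 1/p
y(-98)*6 = (-6 + 1/(-98))*6 = (-6 - 1/98)*6 = -589/98*6 = -1767/49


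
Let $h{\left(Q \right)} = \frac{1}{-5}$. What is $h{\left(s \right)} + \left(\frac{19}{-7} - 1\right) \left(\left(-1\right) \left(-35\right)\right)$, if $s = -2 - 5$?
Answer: $- \frac{651}{5} \approx -130.2$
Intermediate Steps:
$s = -7$ ($s = -2 - 5 = -7$)
$h{\left(Q \right)} = - \frac{1}{5}$
$h{\left(s \right)} + \left(\frac{19}{-7} - 1\right) \left(\left(-1\right) \left(-35\right)\right) = - \frac{1}{5} + \left(\frac{19}{-7} - 1\right) \left(\left(-1\right) \left(-35\right)\right) = - \frac{1}{5} + \left(19 \left(- \frac{1}{7}\right) - 1\right) 35 = - \frac{1}{5} + \left(- \frac{19}{7} - 1\right) 35 = - \frac{1}{5} - 130 = - \frac{651}{5}$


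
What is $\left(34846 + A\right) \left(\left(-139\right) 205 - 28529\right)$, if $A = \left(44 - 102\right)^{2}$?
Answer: $-2178887040$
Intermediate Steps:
$A = 3364$ ($A = \left(-58\right)^{2} = 3364$)
$\left(34846 + A\right) \left(\left(-139\right) 205 - 28529\right) = \left(34846 + 3364\right) \left(\left(-139\right) 205 - 28529\right) = 38210 \left(-28495 - 28529\right) = 38210 \left(-57024\right) = -2178887040$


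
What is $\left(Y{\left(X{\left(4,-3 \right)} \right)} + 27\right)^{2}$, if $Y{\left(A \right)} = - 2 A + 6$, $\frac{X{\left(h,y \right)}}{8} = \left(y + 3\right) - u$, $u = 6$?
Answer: $16641$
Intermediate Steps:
$X{\left(h,y \right)} = -24 + 8 y$ ($X{\left(h,y \right)} = 8 \left(\left(y + 3\right) - 6\right) = 8 \left(\left(3 + y\right) - 6\right) = 8 \left(-3 + y\right) = -24 + 8 y$)
$Y{\left(A \right)} = 6 - 2 A$
$\left(Y{\left(X{\left(4,-3 \right)} \right)} + 27\right)^{2} = \left(\left(6 - 2 \left(-24 + 8 \left(-3\right)\right)\right) + 27\right)^{2} = \left(\left(6 - 2 \left(-24 - 24\right)\right) + 27\right)^{2} = \left(\left(6 - -96\right) + 27\right)^{2} = \left(\left(6 + 96\right) + 27\right)^{2} = \left(102 + 27\right)^{2} = 129^{2} = 16641$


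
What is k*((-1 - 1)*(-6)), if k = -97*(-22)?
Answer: 25608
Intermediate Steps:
k = 2134
k*((-1 - 1)*(-6)) = 2134*((-1 - 1)*(-6)) = 2134*(-2*(-6)) = 2134*12 = 25608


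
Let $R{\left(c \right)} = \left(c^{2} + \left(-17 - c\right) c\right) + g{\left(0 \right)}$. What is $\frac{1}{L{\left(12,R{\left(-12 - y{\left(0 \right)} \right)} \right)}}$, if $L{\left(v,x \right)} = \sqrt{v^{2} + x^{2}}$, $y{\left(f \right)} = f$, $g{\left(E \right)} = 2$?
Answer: $\frac{\sqrt{10645}}{21290} \approx 0.0048462$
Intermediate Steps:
$R{\left(c \right)} = 2 + c^{2} + c \left(-17 - c\right)$ ($R{\left(c \right)} = \left(c^{2} + \left(-17 - c\right) c\right) + 2 = \left(c^{2} + c \left(-17 - c\right)\right) + 2 = 2 + c^{2} + c \left(-17 - c\right)$)
$\frac{1}{L{\left(12,R{\left(-12 - y{\left(0 \right)} \right)} \right)}} = \frac{1}{\sqrt{12^{2} + \left(2 - 17 \left(-12 - 0\right)\right)^{2}}} = \frac{1}{\sqrt{144 + \left(2 - 17 \left(-12 + 0\right)\right)^{2}}} = \frac{1}{\sqrt{144 + \left(2 - -204\right)^{2}}} = \frac{1}{\sqrt{144 + \left(2 + 204\right)^{2}}} = \frac{1}{\sqrt{144 + 206^{2}}} = \frac{1}{\sqrt{144 + 42436}} = \frac{1}{\sqrt{42580}} = \frac{1}{2 \sqrt{10645}} = \frac{\sqrt{10645}}{21290}$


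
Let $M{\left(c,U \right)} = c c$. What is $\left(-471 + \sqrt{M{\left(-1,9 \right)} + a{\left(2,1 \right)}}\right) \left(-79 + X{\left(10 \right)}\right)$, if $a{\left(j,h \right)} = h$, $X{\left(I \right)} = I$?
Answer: $32499 - 69 \sqrt{2} \approx 32401.0$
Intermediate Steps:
$M{\left(c,U \right)} = c^{2}$
$\left(-471 + \sqrt{M{\left(-1,9 \right)} + a{\left(2,1 \right)}}\right) \left(-79 + X{\left(10 \right)}\right) = \left(-471 + \sqrt{\left(-1\right)^{2} + 1}\right) \left(-79 + 10\right) = \left(-471 + \sqrt{1 + 1}\right) \left(-69\right) = \left(-471 + \sqrt{2}\right) \left(-69\right) = 32499 - 69 \sqrt{2}$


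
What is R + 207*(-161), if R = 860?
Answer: -32467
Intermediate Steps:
R + 207*(-161) = 860 + 207*(-161) = 860 - 33327 = -32467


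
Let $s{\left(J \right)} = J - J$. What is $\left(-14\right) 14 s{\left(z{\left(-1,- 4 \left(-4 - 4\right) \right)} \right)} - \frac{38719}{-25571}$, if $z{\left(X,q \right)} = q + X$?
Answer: $\frac{38719}{25571} \approx 1.5142$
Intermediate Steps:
$z{\left(X,q \right)} = X + q$
$s{\left(J \right)} = 0$
$\left(-14\right) 14 s{\left(z{\left(-1,- 4 \left(-4 - 4\right) \right)} \right)} - \frac{38719}{-25571} = \left(-14\right) 14 \cdot 0 - \frac{38719}{-25571} = \left(-196\right) 0 - - \frac{38719}{25571} = 0 + \frac{38719}{25571} = \frac{38719}{25571}$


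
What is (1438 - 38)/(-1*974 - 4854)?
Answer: -350/1457 ≈ -0.24022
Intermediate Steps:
(1438 - 38)/(-1*974 - 4854) = 1400/(-974 - 4854) = 1400/(-5828) = 1400*(-1/5828) = -350/1457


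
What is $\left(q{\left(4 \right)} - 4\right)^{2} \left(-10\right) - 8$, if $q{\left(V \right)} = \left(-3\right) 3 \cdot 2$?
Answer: $-4848$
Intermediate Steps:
$q{\left(V \right)} = -18$ ($q{\left(V \right)} = \left(-9\right) 2 = -18$)
$\left(q{\left(4 \right)} - 4\right)^{2} \left(-10\right) - 8 = \left(-18 - 4\right)^{2} \left(-10\right) - 8 = \left(-22\right)^{2} \left(-10\right) - 8 = 484 \left(-10\right) - 8 = -4840 - 8 = -4848$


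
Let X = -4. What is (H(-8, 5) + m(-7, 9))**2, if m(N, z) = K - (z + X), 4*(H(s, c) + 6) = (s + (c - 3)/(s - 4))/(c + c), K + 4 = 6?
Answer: 4879681/57600 ≈ 84.717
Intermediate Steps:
K = 2 (K = -4 + 6 = 2)
H(s, c) = -6 + (s + (-3 + c)/(-4 + s))/(8*c) (H(s, c) = -6 + ((s + (c - 3)/(s - 4))/(c + c))/4 = -6 + ((s + (-3 + c)/(-4 + s))/((2*c)))/4 = -6 + ((s + (-3 + c)/(-4 + s))*(1/(2*c)))/4 = -6 + ((s + (-3 + c)/(-4 + s))/(2*c))/4 = -6 + (s + (-3 + c)/(-4 + s))/(8*c))
m(N, z) = 6 - z (m(N, z) = 2 - (z - 4) = 2 - (-4 + z) = 2 + (4 - z) = 6 - z)
(H(-8, 5) + m(-7, 9))**2 = ((1/8)*(-3 + (-8)**2 - 4*(-8) + 193*5 - 48*5*(-8))/(5*(-4 - 8)) + (6 - 1*9))**2 = ((1/8)*(1/5)*(-3 + 64 + 32 + 965 + 1920)/(-12) + (6 - 9))**2 = ((1/8)*(1/5)*(-1/12)*2978 - 3)**2 = (-1489/240 - 3)**2 = (-2209/240)**2 = 4879681/57600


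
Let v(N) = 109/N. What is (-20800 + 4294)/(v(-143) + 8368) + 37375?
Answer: 44717387767/1196515 ≈ 37373.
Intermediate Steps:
(-20800 + 4294)/(v(-143) + 8368) + 37375 = (-20800 + 4294)/(109/(-143) + 8368) + 37375 = -16506/(109*(-1/143) + 8368) + 37375 = -16506/(-109/143 + 8368) + 37375 = -16506/1196515/143 + 37375 = -16506*143/1196515 + 37375 = -2360358/1196515 + 37375 = 44717387767/1196515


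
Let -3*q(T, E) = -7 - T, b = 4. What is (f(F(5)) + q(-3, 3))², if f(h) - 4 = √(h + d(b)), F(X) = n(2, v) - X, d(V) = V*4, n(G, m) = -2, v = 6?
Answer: 625/9 ≈ 69.444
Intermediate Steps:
d(V) = 4*V
F(X) = -2 - X
q(T, E) = 7/3 + T/3 (q(T, E) = -(-7 - T)/3 = 7/3 + T/3)
f(h) = 4 + √(16 + h) (f(h) = 4 + √(h + 4*4) = 4 + √(h + 16) = 4 + √(16 + h))
(f(F(5)) + q(-3, 3))² = ((4 + √(16 + (-2 - 1*5))) + (7/3 + (⅓)*(-3)))² = ((4 + √(16 + (-2 - 5))) + (7/3 - 1))² = ((4 + √(16 - 7)) + 4/3)² = ((4 + √9) + 4/3)² = ((4 + 3) + 4/3)² = (7 + 4/3)² = (25/3)² = 625/9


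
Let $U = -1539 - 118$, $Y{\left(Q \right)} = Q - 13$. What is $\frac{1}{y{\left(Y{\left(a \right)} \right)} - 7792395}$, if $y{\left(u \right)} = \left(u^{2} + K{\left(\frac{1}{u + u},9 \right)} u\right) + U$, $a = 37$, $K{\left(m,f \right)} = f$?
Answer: $- \frac{1}{7793260} \approx -1.2832 \cdot 10^{-7}$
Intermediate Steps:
$Y{\left(Q \right)} = -13 + Q$ ($Y{\left(Q \right)} = Q - 13 = -13 + Q$)
$U = -1657$ ($U = -1539 - 118 = -1657$)
$y{\left(u \right)} = -1657 + u^{2} + 9 u$ ($y{\left(u \right)} = \left(u^{2} + 9 u\right) - 1657 = -1657 + u^{2} + 9 u$)
$\frac{1}{y{\left(Y{\left(a \right)} \right)} - 7792395} = \frac{1}{\left(-1657 + \left(-13 + 37\right)^{2} + 9 \left(-13 + 37\right)\right) - 7792395} = \frac{1}{\left(-1657 + 24^{2} + 9 \cdot 24\right) - 7792395} = \frac{1}{\left(-1657 + 576 + 216\right) - 7792395} = \frac{1}{-865 - 7792395} = \frac{1}{-7793260} = - \frac{1}{7793260}$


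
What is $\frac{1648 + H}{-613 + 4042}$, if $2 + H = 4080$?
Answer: $\frac{5726}{3429} \approx 1.6699$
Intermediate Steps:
$H = 4078$ ($H = -2 + 4080 = 4078$)
$\frac{1648 + H}{-613 + 4042} = \frac{1648 + 4078}{-613 + 4042} = \frac{5726}{3429}$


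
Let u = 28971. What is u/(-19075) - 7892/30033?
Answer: -1020625943/572879475 ≈ -1.7816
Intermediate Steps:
u/(-19075) - 7892/30033 = 28971/(-19075) - 7892/30033 = 28971*(-1/19075) - 7892*1/30033 = -28971/19075 - 7892/30033 = -1020625943/572879475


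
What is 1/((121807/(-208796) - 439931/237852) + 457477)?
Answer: 886831182/405702711007249 ≈ 2.1859e-6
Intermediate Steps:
1/((121807/(-208796) - 439931/237852) + 457477) = 1/((121807*(-1/208796) - 439931*1/237852) + 457477) = 1/((-17401/29828 - 439931/237852) + 457477) = 1/(-2157640565/886831182 + 457477) = 1/(405702711007249/886831182) = 886831182/405702711007249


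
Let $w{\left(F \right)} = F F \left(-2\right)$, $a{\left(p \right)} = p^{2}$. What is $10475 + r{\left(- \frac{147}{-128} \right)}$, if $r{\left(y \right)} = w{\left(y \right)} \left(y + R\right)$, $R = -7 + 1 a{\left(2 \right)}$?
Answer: $\frac{10988954933}{1048576} \approx 10480.0$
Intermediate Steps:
$w{\left(F \right)} = - 2 F^{2}$ ($w{\left(F \right)} = F^{2} \left(-2\right) = - 2 F^{2}$)
$R = -3$ ($R = -7 + 1 \cdot 2^{2} = -7 + 1 \cdot 4 = -7 + 4 = -3$)
$r{\left(y \right)} = - 2 y^{2} \left(-3 + y\right)$ ($r{\left(y \right)} = - 2 y^{2} \left(y - 3\right) = - 2 y^{2} \left(-3 + y\right)$)
$10475 + r{\left(- \frac{147}{-128} \right)} = 10475 + 2 \left(- \frac{147}{-128}\right)^{2} \left(3 - - \frac{147}{-128}\right) = 10475 + 2 \left(\left(-147\right) \left(- \frac{1}{128}\right)\right)^{2} \left(3 - \left(-147\right) \left(- \frac{1}{128}\right)\right) = 10475 + 2 \left(\frac{147}{128}\right)^{2} \left(3 - \frac{147}{128}\right) = 10475 + 2 \cdot \frac{21609}{16384} \left(3 - \frac{147}{128}\right) = 10475 + 2 \cdot \frac{21609}{16384} \cdot \frac{237}{128} = 10475 + \frac{5121333}{1048576} = \frac{10988954933}{1048576}$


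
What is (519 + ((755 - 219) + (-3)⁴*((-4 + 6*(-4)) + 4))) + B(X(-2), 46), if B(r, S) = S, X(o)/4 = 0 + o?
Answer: -843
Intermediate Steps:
X(o) = 4*o (X(o) = 4*(0 + o) = 4*o)
(519 + ((755 - 219) + (-3)⁴*((-4 + 6*(-4)) + 4))) + B(X(-2), 46) = (519 + ((755 - 219) + (-3)⁴*((-4 + 6*(-4)) + 4))) + 46 = (519 + (536 + 81*((-4 - 24) + 4))) + 46 = (519 + (536 + 81*(-28 + 4))) + 46 = (519 + (536 + 81*(-24))) + 46 = (519 + (536 - 1944)) + 46 = (519 - 1408) + 46 = -889 + 46 = -843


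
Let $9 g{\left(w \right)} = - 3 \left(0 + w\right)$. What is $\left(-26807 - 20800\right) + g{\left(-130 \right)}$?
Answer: $- \frac{142691}{3} \approx -47564.0$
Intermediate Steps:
$g{\left(w \right)} = - \frac{w}{3}$ ($g{\left(w \right)} = \frac{\left(-3\right) \left(0 + w\right)}{9} = \frac{\left(-3\right) w}{9} = - \frac{w}{3}$)
$\left(-26807 - 20800\right) + g{\left(-130 \right)} = \left(-26807 - 20800\right) - - \frac{130}{3} = -47607 + \frac{130}{3} = - \frac{142691}{3}$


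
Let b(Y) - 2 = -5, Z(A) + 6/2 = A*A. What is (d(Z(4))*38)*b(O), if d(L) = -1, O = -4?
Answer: 114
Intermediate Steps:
Z(A) = -3 + A**2 (Z(A) = -3 + A*A = -3 + A**2)
b(Y) = -3 (b(Y) = 2 - 5 = -3)
(d(Z(4))*38)*b(O) = -1*38*(-3) = -38*(-3) = 114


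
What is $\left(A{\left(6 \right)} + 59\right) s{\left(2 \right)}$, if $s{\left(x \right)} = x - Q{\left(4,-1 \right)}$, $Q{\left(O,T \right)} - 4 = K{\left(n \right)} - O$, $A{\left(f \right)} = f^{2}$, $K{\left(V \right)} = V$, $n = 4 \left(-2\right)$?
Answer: $950$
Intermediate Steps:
$n = -8$
$Q{\left(O,T \right)} = -4 - O$ ($Q{\left(O,T \right)} = 4 - \left(8 + O\right) = -4 - O$)
$s{\left(x \right)} = 8 + x$ ($s{\left(x \right)} = x - \left(-4 - 4\right) = x - -8 = x + 8 = 8 + x$)
$\left(A{\left(6 \right)} + 59\right) s{\left(2 \right)} = \left(6^{2} + 59\right) \left(8 + 2\right) = \left(36 + 59\right) 10 = 95 \cdot 10 = 950$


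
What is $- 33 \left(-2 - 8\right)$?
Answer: $330$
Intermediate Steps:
$- 33 \left(-2 - 8\right) = \left(-33\right) \left(-10\right) = 330$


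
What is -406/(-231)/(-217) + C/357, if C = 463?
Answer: 52299/40579 ≈ 1.2888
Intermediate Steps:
-406/(-231)/(-217) + C/357 = -406/(-231)/(-217) + 463/357 = -406*(-1/231)*(-1/217) + 463*(1/357) = (58/33)*(-1/217) + 463/357 = -58/7161 + 463/357 = 52299/40579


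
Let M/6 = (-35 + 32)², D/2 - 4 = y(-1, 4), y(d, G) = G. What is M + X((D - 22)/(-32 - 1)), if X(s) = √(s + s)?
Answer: 54 + 2*√11/11 ≈ 54.603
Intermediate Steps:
D = 16 (D = 8 + 2*4 = 8 + 8 = 16)
X(s) = √2*√s (X(s) = √(2*s) = √2*√s)
M = 54 (M = 6*(-35 + 32)² = 6*(-3)² = 6*9 = 54)
M + X((D - 22)/(-32 - 1)) = 54 + √2*√((16 - 22)/(-32 - 1)) = 54 + √2*√(-6/(-33)) = 54 + √2*√(-6*(-1/33)) = 54 + √2*√(2/11) = 54 + √2*(√22/11) = 54 + 2*√11/11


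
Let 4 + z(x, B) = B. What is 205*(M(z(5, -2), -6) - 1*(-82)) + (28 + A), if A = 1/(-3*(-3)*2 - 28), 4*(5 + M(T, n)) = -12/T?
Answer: 79577/5 ≈ 15915.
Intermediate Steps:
z(x, B) = -4 + B
M(T, n) = -5 - 3/T (M(T, n) = -5 + (-12/T)/4 = -5 - 3/T)
A = -⅒ (A = 1/(9*2 - 28) = 1/(18 - 28) = 1/(-10) = -⅒ ≈ -0.10000)
205*(M(z(5, -2), -6) - 1*(-82)) + (28 + A) = 205*((-5 - 3/(-4 - 2)) - 1*(-82)) + (28 - ⅒) = 205*((-5 - 3/(-6)) + 82) + 279/10 = 205*((-5 - 3*(-⅙)) + 82) + 279/10 = 205*((-5 + ½) + 82) + 279/10 = 205*(-9/2 + 82) + 279/10 = 205*(155/2) + 279/10 = 31775/2 + 279/10 = 79577/5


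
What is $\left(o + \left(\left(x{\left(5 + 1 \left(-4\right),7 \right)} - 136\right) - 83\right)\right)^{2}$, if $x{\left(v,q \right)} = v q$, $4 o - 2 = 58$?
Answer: $38809$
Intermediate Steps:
$o = 15$ ($o = \frac{1}{2} + \frac{1}{4} \cdot 58 = \frac{1}{2} + \frac{29}{2} = 15$)
$x{\left(v,q \right)} = q v$
$\left(o + \left(\left(x{\left(5 + 1 \left(-4\right),7 \right)} - 136\right) - 83\right)\right)^{2} = \left(15 - \left(219 - 7 \left(5 + 1 \left(-4\right)\right)\right)\right)^{2} = \left(15 - \left(219 - 7 \left(5 - 4\right)\right)\right)^{2} = \left(15 + \left(\left(7 \cdot 1 - 136\right) - 83\right)\right)^{2} = \left(15 + \left(\left(7 - 136\right) - 83\right)\right)^{2} = \left(15 - 212\right)^{2} = \left(-197\right)^{2} = 38809$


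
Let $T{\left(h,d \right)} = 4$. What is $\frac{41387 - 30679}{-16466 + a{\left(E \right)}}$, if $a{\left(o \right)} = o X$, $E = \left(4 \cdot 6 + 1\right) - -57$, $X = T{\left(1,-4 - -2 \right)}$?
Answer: $- \frac{5354}{8069} \approx -0.66353$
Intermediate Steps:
$X = 4$
$E = 82$ ($E = \left(24 + 1\right) + 57 = 25 + 57 = 82$)
$a{\left(o \right)} = 4 o$ ($a{\left(o \right)} = o 4 = 4 o$)
$\frac{41387 - 30679}{-16466 + a{\left(E \right)}} = \frac{41387 - 30679}{-16466 + 4 \cdot 82} = \frac{10708}{-16466 + 328} = \frac{10708}{-16138} = 10708 \left(- \frac{1}{16138}\right) = - \frac{5354}{8069}$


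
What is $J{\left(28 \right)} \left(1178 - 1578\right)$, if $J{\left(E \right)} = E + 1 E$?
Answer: $-22400$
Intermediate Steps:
$J{\left(E \right)} = 2 E$ ($J{\left(E \right)} = E + E = 2 E$)
$J{\left(28 \right)} \left(1178 - 1578\right) = 2 \cdot 28 \left(1178 - 1578\right) = 56 \left(-400\right) = -22400$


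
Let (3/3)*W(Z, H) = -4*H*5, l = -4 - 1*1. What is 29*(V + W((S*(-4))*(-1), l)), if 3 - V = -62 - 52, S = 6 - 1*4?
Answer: 6293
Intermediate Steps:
S = 2 (S = 6 - 4 = 2)
l = -5 (l = -4 - 1 = -5)
W(Z, H) = -20*H (W(Z, H) = -4*H*5 = -20*H)
V = 117 (V = 3 - (-62 - 52) = 3 - 1*(-114) = 3 + 114 = 117)
29*(V + W((S*(-4))*(-1), l)) = 29*(117 - 20*(-5)) = 29*(117 + 100) = 29*217 = 6293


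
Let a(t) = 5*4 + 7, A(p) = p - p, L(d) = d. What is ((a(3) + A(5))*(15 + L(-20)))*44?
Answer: -5940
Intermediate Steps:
A(p) = 0
a(t) = 27 (a(t) = 20 + 7 = 27)
((a(3) + A(5))*(15 + L(-20)))*44 = ((27 + 0)*(15 - 20))*44 = (27*(-5))*44 = -135*44 = -5940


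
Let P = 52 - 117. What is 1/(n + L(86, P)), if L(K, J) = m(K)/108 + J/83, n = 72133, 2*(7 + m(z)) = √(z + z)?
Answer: 966009360834/69680334099916849 - 124002*√43/69680334099916849 ≈ 1.3863e-5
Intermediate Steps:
P = -65
m(z) = -7 + √2*√z/2 (m(z) = -7 + √(z + z)/2 = -7 + √(2*z)/2 = -7 + (√2*√z)/2 = -7 + √2*√z/2)
L(K, J) = -7/108 + J/83 + √2*√K/216 (L(K, J) = (-7 + √2*√K/2)/108 + J/83 = (-7 + √2*√K/2)*(1/108) + J*(1/83) = (-7/108 + √2*√K/216) + J/83 = -7/108 + J/83 + √2*√K/216)
1/(n + L(86, P)) = 1/(72133 + (-7/108 + (1/83)*(-65) + √2*√86/216)) = 1/(72133 + (-7/108 - 65/83 + √43/108)) = 1/(72133 + (-7601/8964 + √43/108)) = 1/(646592611/8964 + √43/108)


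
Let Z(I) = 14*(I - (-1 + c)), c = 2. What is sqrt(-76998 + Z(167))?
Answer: I*sqrt(74674) ≈ 273.27*I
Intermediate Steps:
Z(I) = -14 + 14*I (Z(I) = 14*(I - (-1 + 2)) = 14*(I - 1*1) = 14*(I - 1) = 14*(-1 + I) = -14 + 14*I)
sqrt(-76998 + Z(167)) = sqrt(-76998 + (-14 + 14*167)) = sqrt(-76998 + (-14 + 2338)) = sqrt(-76998 + 2324) = sqrt(-74674) = I*sqrt(74674)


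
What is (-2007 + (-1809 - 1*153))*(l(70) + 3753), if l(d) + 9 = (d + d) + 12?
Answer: -15463224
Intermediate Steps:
l(d) = 3 + 2*d (l(d) = -9 + ((d + d) + 12) = -9 + (2*d + 12) = -9 + (12 + 2*d) = 3 + 2*d)
(-2007 + (-1809 - 1*153))*(l(70) + 3753) = (-2007 + (-1809 - 1*153))*((3 + 2*70) + 3753) = (-2007 + (-1809 - 153))*((3 + 140) + 3753) = (-2007 - 1962)*(143 + 3753) = -3969*3896 = -15463224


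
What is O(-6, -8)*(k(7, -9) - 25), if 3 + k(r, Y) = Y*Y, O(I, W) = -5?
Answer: -265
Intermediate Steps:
k(r, Y) = -3 + Y² (k(r, Y) = -3 + Y*Y = -3 + Y²)
O(-6, -8)*(k(7, -9) - 25) = -5*((-3 + (-9)²) - 25) = -5*((-3 + 81) - 25) = -5*(78 - 25) = -5*53 = -265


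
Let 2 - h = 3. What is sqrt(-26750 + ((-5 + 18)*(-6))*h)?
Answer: 4*I*sqrt(1667) ≈ 163.32*I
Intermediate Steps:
h = -1 (h = 2 - 1*3 = 2 - 3 = -1)
sqrt(-26750 + ((-5 + 18)*(-6))*h) = sqrt(-26750 + ((-5 + 18)*(-6))*(-1)) = sqrt(-26750 + (13*(-6))*(-1)) = sqrt(-26750 - 78*(-1)) = sqrt(-26750 + 78) = sqrt(-26672) = 4*I*sqrt(1667)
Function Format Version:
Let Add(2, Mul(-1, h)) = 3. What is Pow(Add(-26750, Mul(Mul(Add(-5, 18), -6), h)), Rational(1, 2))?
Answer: Mul(4, I, Pow(1667, Rational(1, 2))) ≈ Mul(163.32, I)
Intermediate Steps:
h = -1 (h = Add(2, Mul(-1, 3)) = Add(2, -3) = -1)
Pow(Add(-26750, Mul(Mul(Add(-5, 18), -6), h)), Rational(1, 2)) = Pow(Add(-26750, Mul(Mul(Add(-5, 18), -6), -1)), Rational(1, 2)) = Pow(Add(-26750, Mul(Mul(13, -6), -1)), Rational(1, 2)) = Pow(Add(-26750, Mul(-78, -1)), Rational(1, 2)) = Pow(Add(-26750, 78), Rational(1, 2)) = Pow(-26672, Rational(1, 2)) = Mul(4, I, Pow(1667, Rational(1, 2)))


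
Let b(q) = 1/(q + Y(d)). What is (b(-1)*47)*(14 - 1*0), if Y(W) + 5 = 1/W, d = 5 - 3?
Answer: -1316/11 ≈ -119.64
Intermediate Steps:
d = 2
Y(W) = -5 + 1/W
b(q) = 1/(-9/2 + q) (b(q) = 1/(q + (-5 + 1/2)) = 1/(q + (-5 + ½)) = 1/(q - 9/2) = 1/(-9/2 + q))
(b(-1)*47)*(14 - 1*0) = ((2/(-9 + 2*(-1)))*47)*(14 - 1*0) = ((2/(-9 - 2))*47)*(14 + 0) = ((2/(-11))*47)*14 = ((2*(-1/11))*47)*14 = -2/11*47*14 = -94/11*14 = -1316/11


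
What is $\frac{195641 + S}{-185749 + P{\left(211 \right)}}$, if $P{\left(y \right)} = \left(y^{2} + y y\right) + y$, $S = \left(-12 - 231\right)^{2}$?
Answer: $- \frac{127345}{48248} \approx -2.6394$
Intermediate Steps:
$S = 59049$ ($S = \left(-243\right)^{2} = 59049$)
$P{\left(y \right)} = y + 2 y^{2}$ ($P{\left(y \right)} = \left(y^{2} + y^{2}\right) + y = 2 y^{2} + y = y + 2 y^{2}$)
$\frac{195641 + S}{-185749 + P{\left(211 \right)}} = \frac{195641 + 59049}{-185749 + 211 \left(1 + 2 \cdot 211\right)} = \frac{254690}{-185749 + 211 \left(1 + 422\right)} = \frac{254690}{-185749 + 211 \cdot 423} = \frac{254690}{-185749 + 89253} = \frac{254690}{-96496} = 254690 \left(- \frac{1}{96496}\right) = - \frac{127345}{48248}$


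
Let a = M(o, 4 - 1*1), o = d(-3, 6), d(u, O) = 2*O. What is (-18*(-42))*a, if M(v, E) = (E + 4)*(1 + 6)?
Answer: 37044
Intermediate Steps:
o = 12 (o = 2*6 = 12)
M(v, E) = 28 + 7*E (M(v, E) = (4 + E)*7 = 28 + 7*E)
a = 49 (a = 28 + 7*(4 - 1*1) = 28 + 7*(4 - 1) = 28 + 7*3 = 28 + 21 = 49)
(-18*(-42))*a = -18*(-42)*49 = 756*49 = 37044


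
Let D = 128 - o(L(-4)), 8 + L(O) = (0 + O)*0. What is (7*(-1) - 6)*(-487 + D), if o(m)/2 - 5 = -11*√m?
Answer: 4797 - 572*I*√2 ≈ 4797.0 - 808.93*I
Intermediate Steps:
L(O) = -8 (L(O) = -8 + (0 + O)*0 = -8 + O*0 = -8 + 0 = -8)
o(m) = 10 - 22*√m (o(m) = 10 + 2*(-11*√m) = 10 - 22*√m)
D = 118 + 44*I*√2 (D = 128 - (10 - 44*I*√2) = 128 + (-10 + 44*I*√2) = 118 + 44*I*√2 ≈ 118.0 + 62.225*I)
(7*(-1) - 6)*(-487 + D) = (7*(-1) - 6)*(-487 + (118 + 44*I*√2)) = (-7 - 6)*(-369 + 44*I*√2) = -13*(-369 + 44*I*√2) = 4797 - 572*I*√2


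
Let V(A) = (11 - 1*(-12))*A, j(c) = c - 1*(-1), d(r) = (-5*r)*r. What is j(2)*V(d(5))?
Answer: -8625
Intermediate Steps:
d(r) = -5*r²
j(c) = 1 + c (j(c) = c + 1 = 1 + c)
V(A) = 23*A (V(A) = (11 + 12)*A = 23*A)
j(2)*V(d(5)) = (1 + 2)*(23*(-5*5²)) = 3*(23*(-5*25)) = 3*(23*(-125)) = 3*(-2875) = -8625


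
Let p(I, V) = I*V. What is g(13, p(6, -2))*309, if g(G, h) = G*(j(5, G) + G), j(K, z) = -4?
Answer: 36153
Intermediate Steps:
g(G, h) = G*(-4 + G)
g(13, p(6, -2))*309 = (13*(-4 + 13))*309 = (13*9)*309 = 117*309 = 36153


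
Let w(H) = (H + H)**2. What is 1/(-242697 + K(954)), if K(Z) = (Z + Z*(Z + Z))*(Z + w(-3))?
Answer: 1/1802731443 ≈ 5.5471e-10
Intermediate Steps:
w(H) = 4*H**2 (w(H) = (2*H)**2 = 4*H**2)
K(Z) = (36 + Z)*(Z + 2*Z**2) (K(Z) = (Z + Z*(Z + Z))*(Z + 4*(-3)**2) = (Z + Z*(2*Z))*(Z + 4*9) = (Z + 2*Z**2)*(Z + 36) = (Z + 2*Z**2)*(36 + Z) = (36 + Z)*(Z + 2*Z**2))
1/(-242697 + K(954)) = 1/(-242697 + 954*(36 + 2*954**2 + 73*954)) = 1/(-242697 + 954*(36 + 2*910116 + 69642)) = 1/(-242697 + 954*(36 + 1820232 + 69642)) = 1/(-242697 + 954*1889910) = 1/(-242697 + 1802974140) = 1/1802731443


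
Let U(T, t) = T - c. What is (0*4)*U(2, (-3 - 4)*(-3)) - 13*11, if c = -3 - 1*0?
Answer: -143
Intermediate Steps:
c = -3 (c = -3 + 0 = -3)
U(T, t) = 3 + T (U(T, t) = T - 1*(-3) = T + 3 = 3 + T)
(0*4)*U(2, (-3 - 4)*(-3)) - 13*11 = (0*4)*(3 + 2) - 13*11 = 0*5 - 143 = 0 - 143 = -143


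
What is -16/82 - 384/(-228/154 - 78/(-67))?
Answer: 845940/697 ≈ 1213.7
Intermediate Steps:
-16/82 - 384/(-228/154 - 78/(-67)) = -16*1/82 - 384/(-228*1/154 - 78*(-1/67)) = -8/41 - 384/(-114/77 + 78/67) = -8/41 - 384/(-1632/5159) = -8/41 - 384*(-5159/1632) = -8/41 + 20636/17 = 845940/697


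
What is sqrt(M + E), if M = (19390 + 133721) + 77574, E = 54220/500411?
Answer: sqrt(57766127634825305)/500411 ≈ 480.30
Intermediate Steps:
E = 54220/500411 (E = 54220*(1/500411) = 54220/500411 ≈ 0.10835)
M = 230685 (M = 153111 + 77574 = 230685)
sqrt(M + E) = sqrt(230685 + 54220/500411) = sqrt(115437365755/500411) = sqrt(57766127634825305)/500411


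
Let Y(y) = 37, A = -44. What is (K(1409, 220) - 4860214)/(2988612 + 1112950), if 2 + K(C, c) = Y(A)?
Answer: -4860179/4101562 ≈ -1.1850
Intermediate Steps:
K(C, c) = 35 (K(C, c) = -2 + 37 = 35)
(K(1409, 220) - 4860214)/(2988612 + 1112950) = (35 - 4860214)/(2988612 + 1112950) = -4860179/4101562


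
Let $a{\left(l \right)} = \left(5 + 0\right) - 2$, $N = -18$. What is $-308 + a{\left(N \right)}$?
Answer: $-305$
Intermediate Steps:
$a{\left(l \right)} = 3$ ($a{\left(l \right)} = 5 - 2 = 3$)
$-308 + a{\left(N \right)} = -308 + 3 = -305$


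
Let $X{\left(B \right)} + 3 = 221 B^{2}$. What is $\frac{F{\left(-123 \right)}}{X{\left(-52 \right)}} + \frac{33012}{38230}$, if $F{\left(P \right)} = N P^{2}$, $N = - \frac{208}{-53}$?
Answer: $\frac{582926308938}{605406323195} \approx 0.96287$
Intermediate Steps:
$N = \frac{208}{53}$ ($N = \left(-208\right) \left(- \frac{1}{53}\right) = \frac{208}{53} \approx 3.9245$)
$F{\left(P \right)} = \frac{208 P^{2}}{53}$
$X{\left(B \right)} = -3 + 221 B^{2}$
$\frac{F{\left(-123 \right)}}{X{\left(-52 \right)}} + \frac{33012}{38230} = \frac{\frac{208}{53} \left(-123\right)^{2}}{-3 + 221 \left(-52\right)^{2}} + \frac{33012}{38230} = \frac{\frac{208}{53} \cdot 15129}{-3 + 221 \cdot 2704} + 33012 \cdot \frac{1}{38230} = \frac{3146832}{53 \left(-3 + 597584\right)} + \frac{16506}{19115} = \frac{3146832}{53 \cdot 597581} + \frac{16506}{19115} = \frac{3146832}{53} \cdot \frac{1}{597581} + \frac{16506}{19115} = \frac{3146832}{31671793} + \frac{16506}{19115} = \frac{582926308938}{605406323195}$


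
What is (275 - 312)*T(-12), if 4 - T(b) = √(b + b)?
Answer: -148 + 74*I*√6 ≈ -148.0 + 181.26*I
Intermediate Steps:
T(b) = 4 - √2*√b (T(b) = 4 - √(b + b) = 4 - √(2*b) = 4 - √2*√b)
(275 - 312)*T(-12) = (275 - 312)*(4 - √2*√(-12)) = -37*(4 - √2*2*I*√3) = -37*(4 - 2*I*√6) = -148 + 74*I*√6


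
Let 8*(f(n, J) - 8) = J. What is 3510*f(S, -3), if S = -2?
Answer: 107055/4 ≈ 26764.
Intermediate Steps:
f(n, J) = 8 + J/8
3510*f(S, -3) = 3510*(8 + (1/8)*(-3)) = 3510*(8 - 3/8) = 3510*(61/8) = 107055/4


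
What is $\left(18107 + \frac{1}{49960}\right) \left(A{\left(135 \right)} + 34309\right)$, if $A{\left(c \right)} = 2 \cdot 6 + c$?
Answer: $\frac{3896222980347}{6245} \approx 6.2389 \cdot 10^{8}$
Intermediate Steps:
$A{\left(c \right)} = 12 + c$
$\left(18107 + \frac{1}{49960}\right) \left(A{\left(135 \right)} + 34309\right) = \left(18107 + \frac{1}{49960}\right) \left(\left(12 + 135\right) + 34309\right) = \left(18107 + \frac{1}{49960}\right) \left(147 + 34309\right) = \frac{904625721}{49960} \cdot 34456 = \frac{3896222980347}{6245}$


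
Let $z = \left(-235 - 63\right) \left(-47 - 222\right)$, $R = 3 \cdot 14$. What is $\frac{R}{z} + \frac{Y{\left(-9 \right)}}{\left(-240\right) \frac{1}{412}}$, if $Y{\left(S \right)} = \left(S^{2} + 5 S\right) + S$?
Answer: $- \frac{37154667}{801620} \approx -46.349$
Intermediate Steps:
$Y{\left(S \right)} = S^{2} + 6 S$
$R = 42$
$z = 80162$ ($z = \left(-298\right) \left(-269\right) = 80162$)
$\frac{R}{z} + \frac{Y{\left(-9 \right)}}{\left(-240\right) \frac{1}{412}} = \frac{42}{80162} + \frac{\left(-9\right) \left(6 - 9\right)}{\left(-240\right) \frac{1}{412}} = 42 \cdot \frac{1}{80162} + \frac{\left(-9\right) \left(-3\right)}{\left(-240\right) \frac{1}{412}} = \frac{21}{40081} + \frac{27}{- \frac{60}{103}} = \frac{21}{40081} + 27 \left(- \frac{103}{60}\right) = \frac{21}{40081} - \frac{927}{20} = - \frac{37154667}{801620}$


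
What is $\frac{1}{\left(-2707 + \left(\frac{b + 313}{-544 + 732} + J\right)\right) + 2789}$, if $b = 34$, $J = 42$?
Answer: $\frac{188}{23659} \approx 0.0079462$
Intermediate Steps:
$\frac{1}{\left(-2707 + \left(\frac{b + 313}{-544 + 732} + J\right)\right) + 2789} = \frac{1}{\left(-2707 + \left(\frac{34 + 313}{-544 + 732} + 42\right)\right) + 2789} = \frac{1}{\left(-2707 + \left(\frac{347}{188} + 42\right)\right) + 2789} = \frac{1}{\left(-2707 + \frac{8243}{188}\right) + 2789} = \frac{1}{- \frac{500673}{188} + 2789} = \frac{1}{\frac{23659}{188}} = \frac{188}{23659}$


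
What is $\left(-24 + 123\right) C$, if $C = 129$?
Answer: $12771$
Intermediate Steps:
$\left(-24 + 123\right) C = \left(-24 + 123\right) 129 = 99 \cdot 129 = 12771$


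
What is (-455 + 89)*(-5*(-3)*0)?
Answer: 0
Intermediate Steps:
(-455 + 89)*(-5*(-3)*0) = -5490*0 = -366*0 = 0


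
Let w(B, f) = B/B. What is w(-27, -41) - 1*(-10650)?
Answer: 10651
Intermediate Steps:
w(B, f) = 1
w(-27, -41) - 1*(-10650) = 1 - 1*(-10650) = 1 + 10650 = 10651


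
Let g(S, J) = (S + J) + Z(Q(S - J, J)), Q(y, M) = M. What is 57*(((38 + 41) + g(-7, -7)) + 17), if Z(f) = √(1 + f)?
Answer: 4674 + 57*I*√6 ≈ 4674.0 + 139.62*I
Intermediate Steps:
g(S, J) = J + S + √(1 + J) (g(S, J) = (S + J) + √(1 + J) = (J + S) + √(1 + J) = J + S + √(1 + J))
57*(((38 + 41) + g(-7, -7)) + 17) = 57*(((38 + 41) + (-7 - 7 + √(1 - 7))) + 17) = 57*((79 + (-7 - 7 + √(-6))) + 17) = 57*((79 + (-7 - 7 + I*√6)) + 17) = 57*((79 + (-14 + I*√6)) + 17) = 57*((65 + I*√6) + 17) = 57*(82 + I*√6) = 4674 + 57*I*√6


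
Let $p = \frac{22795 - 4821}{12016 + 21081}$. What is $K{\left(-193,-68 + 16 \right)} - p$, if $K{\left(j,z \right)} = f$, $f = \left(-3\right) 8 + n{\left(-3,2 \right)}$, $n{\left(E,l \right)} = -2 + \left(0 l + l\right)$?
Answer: $- \frac{812302}{33097} \approx -24.543$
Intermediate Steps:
$p = \frac{17974}{33097} \approx 0.54307$
$n{\left(E,l \right)} = -2 + l$ ($n{\left(E,l \right)} = -2 + \left(0 + l\right) = -2 + l$)
$f = -24$ ($f = \left(-3\right) 8 + \left(-2 + 2\right) = -24 + 0 = -24$)
$K{\left(j,z \right)} = -24$
$K{\left(-193,-68 + 16 \right)} - p = -24 - \frac{17974}{33097} = - \frac{812302}{33097}$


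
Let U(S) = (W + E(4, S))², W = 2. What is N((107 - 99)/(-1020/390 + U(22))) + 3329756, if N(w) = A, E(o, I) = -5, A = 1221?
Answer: 3330977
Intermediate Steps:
U(S) = 9 (U(S) = (2 - 5)² = (-3)² = 9)
N(w) = 1221
N((107 - 99)/(-1020/390 + U(22))) + 3329756 = 1221 + 3329756 = 3330977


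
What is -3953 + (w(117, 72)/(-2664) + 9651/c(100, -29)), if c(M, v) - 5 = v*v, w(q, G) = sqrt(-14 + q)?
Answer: -1111529/282 - sqrt(103)/2664 ≈ -3941.6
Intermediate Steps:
c(M, v) = 5 + v**2 (c(M, v) = 5 + v*v = 5 + v**2)
-3953 + (w(117, 72)/(-2664) + 9651/c(100, -29)) = -3953 + (sqrt(-14 + 117)/(-2664) + 9651/(5 + (-29)**2)) = -3953 + (sqrt(103)*(-1/2664) + 9651/(5 + 841)) = -3953 + (-sqrt(103)/2664 + 9651/846) = -3953 + (-sqrt(103)/2664 + 9651*(1/846)) = -3953 + (-sqrt(103)/2664 + 3217/282) = -3953 + (3217/282 - sqrt(103)/2664) = -1111529/282 - sqrt(103)/2664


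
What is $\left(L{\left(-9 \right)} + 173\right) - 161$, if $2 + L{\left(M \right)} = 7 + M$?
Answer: $8$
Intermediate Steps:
$L{\left(M \right)} = 5 + M$ ($L{\left(M \right)} = -2 + \left(7 + M\right) = 5 + M$)
$\left(L{\left(-9 \right)} + 173\right) - 161 = \left(\left(5 - 9\right) + 173\right) - 161 = \left(-4 + 173\right) - 161 = 169 - 161 = 8$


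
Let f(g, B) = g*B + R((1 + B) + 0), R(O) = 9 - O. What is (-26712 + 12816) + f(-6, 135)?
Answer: -14833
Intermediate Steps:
f(g, B) = 8 - B + B*g (f(g, B) = g*B + (9 - ((1 + B) + 0)) = B*g + (9 - (1 + B)) = B*g + (9 + (-1 - B)) = B*g + (8 - B) = 8 - B + B*g)
(-26712 + 12816) + f(-6, 135) = (-26712 + 12816) + (8 - 1*135 + 135*(-6)) = -13896 + (8 - 135 - 810) = -13896 - 937 = -14833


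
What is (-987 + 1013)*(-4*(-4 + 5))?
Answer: -104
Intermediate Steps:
(-987 + 1013)*(-4*(-4 + 5)) = 26*(-4*1) = 26*(-4) = -104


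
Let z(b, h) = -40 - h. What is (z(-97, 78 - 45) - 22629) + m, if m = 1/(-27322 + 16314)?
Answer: -249903617/11008 ≈ -22702.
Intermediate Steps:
m = -1/11008 (m = 1/(-11008) = -1/11008 ≈ -9.0843e-5)
(z(-97, 78 - 45) - 22629) + m = ((-40 - (78 - 45)) - 22629) - 1/11008 = ((-40 - 1*33) - 22629) - 1/11008 = ((-40 - 33) - 22629) - 1/11008 = (-73 - 22629) - 1/11008 = -22702 - 1/11008 = -249903617/11008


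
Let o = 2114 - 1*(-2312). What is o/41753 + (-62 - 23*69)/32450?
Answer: 74773003/1354884850 ≈ 0.055188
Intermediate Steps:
o = 4426 (o = 2114 + 2312 = 4426)
o/41753 + (-62 - 23*69)/32450 = 4426/41753 + (-62 - 23*69)/32450 = 4426*(1/41753) + (-62 - 1587)*(1/32450) = 4426/41753 - 1649*1/32450 = 4426/41753 - 1649/32450 = 74773003/1354884850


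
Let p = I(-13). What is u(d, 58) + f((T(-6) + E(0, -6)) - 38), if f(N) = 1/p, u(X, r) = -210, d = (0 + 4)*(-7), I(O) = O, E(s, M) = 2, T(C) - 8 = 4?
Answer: -2731/13 ≈ -210.08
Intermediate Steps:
T(C) = 12 (T(C) = 8 + 4 = 12)
p = -13
d = -28 (d = 4*(-7) = -28)
f(N) = -1/13 (f(N) = 1/(-13) = -1/13)
u(d, 58) + f((T(-6) + E(0, -6)) - 38) = -210 - 1/13 = -2731/13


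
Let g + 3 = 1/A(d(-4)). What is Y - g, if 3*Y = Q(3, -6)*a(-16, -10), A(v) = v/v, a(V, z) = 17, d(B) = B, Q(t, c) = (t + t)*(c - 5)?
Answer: -372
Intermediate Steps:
Q(t, c) = 2*t*(-5 + c) (Q(t, c) = (2*t)*(-5 + c) = 2*t*(-5 + c))
A(v) = 1
Y = -374 (Y = ((2*3*(-5 - 6))*17)/3 = ((2*3*(-11))*17)/3 = (-66*17)/3 = (⅓)*(-1122) = -374)
g = -2 (g = -3 + 1/1 = -3 + 1 = -2)
Y - g = -374 - 1*(-2) = -374 + 2 = -372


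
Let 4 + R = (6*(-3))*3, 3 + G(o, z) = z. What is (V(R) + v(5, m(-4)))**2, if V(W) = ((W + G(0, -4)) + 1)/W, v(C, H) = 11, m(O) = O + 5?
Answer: 123201/841 ≈ 146.49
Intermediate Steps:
m(O) = 5 + O
G(o, z) = -3 + z
R = -58 (R = -4 + (6*(-3))*3 = -4 - 18*3 = -4 - 54 = -58)
V(W) = (-6 + W)/W (V(W) = ((W + (-3 - 4)) + 1)/W = ((W - 7) + 1)/W = ((-7 + W) + 1)/W = (-6 + W)/W)
(V(R) + v(5, m(-4)))**2 = ((-6 - 58)/(-58) + 11)**2 = (-1/58*(-64) + 11)**2 = (32/29 + 11)**2 = (351/29)**2 = 123201/841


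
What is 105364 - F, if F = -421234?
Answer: 526598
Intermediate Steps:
105364 - F = 105364 - 1*(-421234) = 105364 + 421234 = 526598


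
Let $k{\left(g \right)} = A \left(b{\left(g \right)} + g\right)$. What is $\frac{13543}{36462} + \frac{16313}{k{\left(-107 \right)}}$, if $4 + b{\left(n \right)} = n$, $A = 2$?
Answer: $- \frac{294449929}{7948716} \approx -37.044$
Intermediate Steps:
$b{\left(n \right)} = -4 + n$
$k{\left(g \right)} = -8 + 4 g$ ($k{\left(g \right)} = 2 \left(\left(-4 + g\right) + g\right) = 2 \left(-4 + 2 g\right) = -8 + 4 g$)
$\frac{13543}{36462} + \frac{16313}{k{\left(-107 \right)}} = \frac{13543}{36462} + \frac{16313}{-8 + 4 \left(-107\right)} = 13543 \cdot \frac{1}{36462} + \frac{16313}{-8 - 428} = \frac{13543}{36462} + \frac{16313}{-436} = \frac{13543}{36462} + 16313 \left(- \frac{1}{436}\right) = \frac{13543}{36462} - \frac{16313}{436} = - \frac{294449929}{7948716}$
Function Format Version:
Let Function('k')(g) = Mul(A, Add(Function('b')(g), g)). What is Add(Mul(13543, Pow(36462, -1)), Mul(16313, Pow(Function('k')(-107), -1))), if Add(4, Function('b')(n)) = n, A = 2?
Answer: Rational(-294449929, 7948716) ≈ -37.044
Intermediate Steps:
Function('b')(n) = Add(-4, n)
Function('k')(g) = Add(-8, Mul(4, g)) (Function('k')(g) = Mul(2, Add(Add(-4, g), g)) = Mul(2, Add(-4, Mul(2, g))) = Add(-8, Mul(4, g)))
Add(Mul(13543, Pow(36462, -1)), Mul(16313, Pow(Function('k')(-107), -1))) = Add(Mul(13543, Pow(36462, -1)), Mul(16313, Pow(Add(-8, Mul(4, -107)), -1))) = Add(Mul(13543, Rational(1, 36462)), Mul(16313, Pow(Add(-8, -428), -1))) = Add(Rational(13543, 36462), Mul(16313, Pow(-436, -1))) = Add(Rational(13543, 36462), Mul(16313, Rational(-1, 436))) = Add(Rational(13543, 36462), Rational(-16313, 436)) = Rational(-294449929, 7948716)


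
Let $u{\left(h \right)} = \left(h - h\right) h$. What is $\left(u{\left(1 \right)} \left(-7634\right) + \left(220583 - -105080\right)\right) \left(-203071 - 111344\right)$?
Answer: $-102393332145$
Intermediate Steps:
$u{\left(h \right)} = 0$ ($u{\left(h \right)} = 0 h = 0$)
$\left(u{\left(1 \right)} \left(-7634\right) + \left(220583 - -105080\right)\right) \left(-203071 - 111344\right) = \left(0 \left(-7634\right) + \left(220583 - -105080\right)\right) \left(-203071 - 111344\right) = \left(0 + \left(220583 + 105080\right)\right) \left(-314415\right) = \left(0 + 325663\right) \left(-314415\right) = 325663 \left(-314415\right) = -102393332145$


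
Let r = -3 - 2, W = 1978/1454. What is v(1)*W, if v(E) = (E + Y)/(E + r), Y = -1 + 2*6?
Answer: -2967/727 ≈ -4.0812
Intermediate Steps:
W = 989/727 (W = 1978*(1/1454) = 989/727 ≈ 1.3604)
Y = 11 (Y = -1 + 12 = 11)
r = -5
v(E) = (11 + E)/(-5 + E) (v(E) = (E + 11)/(E - 5) = (11 + E)/(-5 + E))
v(1)*W = ((11 + 1)/(-5 + 1))*(989/727) = (12/(-4))*(989/727) = -1/4*12*(989/727) = -3*989/727 = -2967/727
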